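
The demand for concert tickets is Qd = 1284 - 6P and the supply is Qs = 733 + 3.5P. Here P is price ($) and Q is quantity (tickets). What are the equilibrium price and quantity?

P* = 58, Q* = 936

The market clears where 1284 - 6P = 733 + 3.5P. Rearranging, 9.5P = 551, hence P* = 58.
From the demand curve, Q* = 1284 - 6(58) = 936.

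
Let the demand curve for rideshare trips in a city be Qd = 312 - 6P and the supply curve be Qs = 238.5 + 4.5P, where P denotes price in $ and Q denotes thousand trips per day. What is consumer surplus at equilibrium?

Equating demand and supply, 312 - 6P = 238.5 + 4.5P gives 10.5P = 73.5, so P* = 7.
Then Q* = 312 - 6(7) = 270.
Demand choke price (Qd = 0): P = 312/6 = 52. Consumer surplus = ½ × (52 - 7) × 270 = 6075.

Consumer surplus = 6075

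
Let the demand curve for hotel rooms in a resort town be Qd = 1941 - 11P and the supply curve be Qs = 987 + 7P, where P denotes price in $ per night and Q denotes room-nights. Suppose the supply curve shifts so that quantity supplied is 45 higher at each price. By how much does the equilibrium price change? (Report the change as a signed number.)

Set Qd = Qs: 1941 - 11P = 987 + 7P, so 954 = 18P and P* = 53.
Plugging P* into demand: Q* = 1941 - 11(53) = 1358.
After the shift, supply is Qs = 1032 + 7P.
Re-solving, 18P = 909 gives P = 50.5 and Q = 1385.5.
ΔP = 50.5 - 53 = -2.5.

ΔP = -2.5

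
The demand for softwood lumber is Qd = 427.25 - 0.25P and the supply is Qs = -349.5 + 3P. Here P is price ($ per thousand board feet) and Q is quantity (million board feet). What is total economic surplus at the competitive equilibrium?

Set Qd = Qs: 427.25 - 0.25P = -349.5 + 3P, so 776.75 = 3.25P and P* = 239.
Substitute back: Q* = 427.25 - 0.25(239) = 367.5.
Demand choke price = 1709; supply choke price = 116.5. CS = ½(1709 - 239)(367.5) = 270112.5; PS = ½(239 - 116.5)(367.5) = 22509.375. Total surplus = 292621.875.

Total surplus = 292621.875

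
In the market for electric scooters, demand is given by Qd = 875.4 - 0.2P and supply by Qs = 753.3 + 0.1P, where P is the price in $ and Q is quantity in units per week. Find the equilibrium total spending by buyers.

The market clears where 875.4 - 0.2P = 753.3 + 0.1P. Rearranging, 0.3P = 122.1, hence P* = 407.
Substitute back: Q* = 875.4 - 0.2(407) = 794.
Total spending by buyers = P* × Q* = 407 × 794 = 323158.

Total spending by buyers = 323158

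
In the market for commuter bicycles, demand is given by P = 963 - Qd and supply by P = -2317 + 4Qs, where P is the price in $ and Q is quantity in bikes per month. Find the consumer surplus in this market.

Consumer surplus = 215168

Solving each curve for Q: Qd = 963 - P and Qs = 579.25 + 0.25P.
Equating demand and supply, 963 - P = 579.25 + 0.25P gives 1.25P = 383.75, so P* = 307.
From the demand curve, Q* = 963 - 307 = 656.
Demand choke price (Qd = 0): P = 963. Consumer surplus = ½ × (963 - 307) × 656 = 215168.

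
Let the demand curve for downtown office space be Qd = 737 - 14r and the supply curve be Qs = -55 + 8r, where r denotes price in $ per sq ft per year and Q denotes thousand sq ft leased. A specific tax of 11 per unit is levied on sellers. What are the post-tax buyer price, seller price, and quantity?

r_b = 40, r_s = 29, Q = 177

The tax drives a wedge r_b - r_s = 11. Substituting r_s = r_b - 11 into supply: Qs = -143 + 8r_b.
Set Qd = Qs: 737 - 14r_b = -143 + 8r_b, so 880 = 22r_b and r_b = 40.
Then r_s = 40 - 11 = 29 and Q = 737 - 14(40) = 177.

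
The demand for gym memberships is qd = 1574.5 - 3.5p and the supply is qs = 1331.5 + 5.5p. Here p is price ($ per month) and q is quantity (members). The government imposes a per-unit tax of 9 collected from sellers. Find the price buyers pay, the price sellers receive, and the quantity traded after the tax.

p_b = 32.5, p_s = 23.5, q = 1460.75

The tax drives a wedge p_b - p_s = 9. Substituting p_s = p_b - 9 into supply: qs = 1282 + 5.5p_b.
Market clearing requires 1574.5 - 3.5p_b = 1282 + 5.5p_b; hence 292.5 = 9p_b and p_b = 32.5.
Then p_s = 32.5 - 9 = 23.5 and q = 1574.5 - 3.5(32.5) = 1460.75.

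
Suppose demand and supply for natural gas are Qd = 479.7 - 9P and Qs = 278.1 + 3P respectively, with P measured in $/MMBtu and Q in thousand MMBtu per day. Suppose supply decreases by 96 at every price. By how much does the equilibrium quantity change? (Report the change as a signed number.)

ΔQ = -72

At equilibrium Qd = Qs, so 479.7 - 9P = 278.1 + 3P; collecting terms, 201.6 = 12P and P* = 16.8.
Then Q* = 479.7 - 9(16.8) = 328.5.
After the shift, supply is Qs = 182.1 + 3P.
Re-solving, 12P = 297.6 gives P = 24.8 and Q = 256.5.
ΔQ = 256.5 - 328.5 = -72.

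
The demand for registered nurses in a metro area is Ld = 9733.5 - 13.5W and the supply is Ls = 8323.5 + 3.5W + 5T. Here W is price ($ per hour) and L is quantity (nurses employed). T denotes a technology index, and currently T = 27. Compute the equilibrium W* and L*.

W* = 75, L* = 8721

With T = 27, supply is Ls = 8458.5 + 3.5W.
The market clears where 9733.5 - 13.5W = 8458.5 + 3.5W. Rearranging, 17W = 1275, hence W* = 75.
Substitute back: L* = 9733.5 - 13.5(75) = 8721.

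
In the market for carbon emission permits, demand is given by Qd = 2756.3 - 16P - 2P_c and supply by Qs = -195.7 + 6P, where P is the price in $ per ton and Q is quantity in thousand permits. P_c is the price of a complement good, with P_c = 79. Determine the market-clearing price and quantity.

With P_c = 79, demand is Qd = 2598.3 - 16P.
Set Qd = Qs: 2598.3 - 16P = -195.7 + 6P, so 2794 = 22P and P* = 127.
Substitute back: Q* = 2598.3 - 16(127) = 566.3.

P* = 127, Q* = 566.3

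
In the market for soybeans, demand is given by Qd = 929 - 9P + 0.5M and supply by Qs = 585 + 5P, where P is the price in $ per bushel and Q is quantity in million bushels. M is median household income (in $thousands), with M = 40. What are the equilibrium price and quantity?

P* = 26, Q* = 715

With M = 40, demand is Qd = 949 - 9P.
At equilibrium Qd = Qs, so 949 - 9P = 585 + 5P; collecting terms, 364 = 14P and P* = 26.
Then Q* = 949 - 9(26) = 715.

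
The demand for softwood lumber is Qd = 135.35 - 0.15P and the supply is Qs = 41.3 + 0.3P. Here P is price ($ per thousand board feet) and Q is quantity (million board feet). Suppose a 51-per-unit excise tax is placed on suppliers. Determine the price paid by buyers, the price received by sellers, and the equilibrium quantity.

Suppliers keep P_s = P_b - 51 per unit, so supply in terms of the buyer price is Qs = 26 + 0.3P_b.
Market clearing requires 135.35 - 0.15P_b = 26 + 0.3P_b; hence 109.35 = 0.45P_b and P_b = 243.
Then P_s = 243 - 51 = 192 and Q = 135.35 - 0.15(243) = 98.9.

P_b = 243, P_s = 192, Q = 98.9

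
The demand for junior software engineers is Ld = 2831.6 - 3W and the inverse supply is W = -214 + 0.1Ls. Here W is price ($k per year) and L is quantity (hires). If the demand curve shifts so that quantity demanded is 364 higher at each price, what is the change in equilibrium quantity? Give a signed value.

Inverting to quantity form: Ls = 2140 + 10W.
The market clears where 2831.6 - 3W = 2140 + 10W. Rearranging, 13W = 691.6, hence W* = 53.2.
From the demand curve, L* = 2831.6 - 3(53.2) = 2672.
After the shift, demand is Ld = 3195.6 - 3W.
Re-solving, 13W = 1055.6 gives W = 81.2 and L = 2952.
ΔL = 2952 - 2672 = 280.

ΔL = 280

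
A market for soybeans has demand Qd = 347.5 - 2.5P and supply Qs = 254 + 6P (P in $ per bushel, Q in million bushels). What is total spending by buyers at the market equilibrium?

Set Qd = Qs: 347.5 - 2.5P = 254 + 6P, so 93.5 = 8.5P and P* = 11.
Then Q* = 347.5 - 2.5(11) = 320.
Total spending by buyers = P* × Q* = 11 × 320 = 3520.

Total spending by buyers = 3520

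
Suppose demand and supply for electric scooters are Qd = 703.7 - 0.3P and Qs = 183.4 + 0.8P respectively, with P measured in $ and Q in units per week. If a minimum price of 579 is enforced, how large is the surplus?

Surplus = 116.6

Evaluating both curves at the floor price 579 gives Qd = 530, Qs = 646.6.
Surplus = Qs - Qd = 646.6 - 530 = 116.6.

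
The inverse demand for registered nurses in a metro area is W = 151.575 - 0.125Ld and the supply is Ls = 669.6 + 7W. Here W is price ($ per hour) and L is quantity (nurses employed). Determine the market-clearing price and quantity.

In direct form, Ld = 1212.6 - 8W.
The market clears where 1212.6 - 8W = 669.6 + 7W. Rearranging, 15W = 543, hence W* = 36.2.
Substitute back: L* = 1212.6 - 8(36.2) = 923.

W* = 36.2, L* = 923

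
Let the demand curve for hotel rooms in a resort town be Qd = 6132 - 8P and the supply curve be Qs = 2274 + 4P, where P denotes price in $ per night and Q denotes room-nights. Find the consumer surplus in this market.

Consumer surplus = 792100

Equating demand and supply, 6132 - 8P = 2274 + 4P gives 12P = 3858, so P* = 321.5.
Plugging P* into demand: Q* = 6132 - 8(321.5) = 3560.
Demand choke price (Qd = 0): P = 6132/8 = 766.5. Consumer surplus = ½ × (766.5 - 321.5) × 3560 = 792100.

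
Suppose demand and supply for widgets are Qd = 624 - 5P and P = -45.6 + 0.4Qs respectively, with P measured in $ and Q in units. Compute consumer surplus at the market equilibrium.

Consumer surplus = 8065.6

In direct form, Qs = 114 + 2.5P.
Equating demand and supply, 624 - 5P = 114 + 2.5P gives 7.5P = 510, so P* = 68.
From the demand curve, Q* = 624 - 5(68) = 284.
Demand choke price (Qd = 0): P = 624/5 = 124.8. Consumer surplus = ½ × (124.8 - 68) × 284 = 8065.6.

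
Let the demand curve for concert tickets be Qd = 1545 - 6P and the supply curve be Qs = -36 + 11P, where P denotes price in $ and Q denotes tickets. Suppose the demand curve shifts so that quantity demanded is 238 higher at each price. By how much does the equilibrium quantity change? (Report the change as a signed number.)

Equating demand and supply, 1545 - 6P = -36 + 11P gives 17P = 1581, so P* = 93.
Then Q* = 1545 - 6(93) = 987.
After the shift, demand is Qd = 1783 - 6P.
Re-solving, 17P = 1819 gives P = 107 and Q = 1141.
ΔQ = 1141 - 987 = 154.

ΔQ = 154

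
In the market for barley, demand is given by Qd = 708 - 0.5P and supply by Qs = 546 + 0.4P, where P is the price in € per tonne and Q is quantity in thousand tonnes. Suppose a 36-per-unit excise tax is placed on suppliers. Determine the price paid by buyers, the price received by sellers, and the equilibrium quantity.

The tax drives a wedge P_b - P_s = 36. Substituting P_s = P_b - 36 into supply: Qs = 531.6 + 0.4P_b.
Set Qd = Qs: 708 - 0.5P_b = 531.6 + 0.4P_b, so 176.4 = 0.9P_b and P_b = 196.
Then P_s = 196 - 36 = 160 and Q = 708 - 0.5(196) = 610.

P_b = 196, P_s = 160, Q = 610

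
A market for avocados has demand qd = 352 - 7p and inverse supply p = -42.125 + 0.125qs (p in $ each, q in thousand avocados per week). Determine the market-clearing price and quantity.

Solving each curve for q: qs = 337 + 8p.
The market clears where 352 - 7p = 337 + 8p. Rearranging, 15p = 15, hence p* = 1.
Substitute back: q* = 352 - 7(1) = 345.

p* = 1, q* = 345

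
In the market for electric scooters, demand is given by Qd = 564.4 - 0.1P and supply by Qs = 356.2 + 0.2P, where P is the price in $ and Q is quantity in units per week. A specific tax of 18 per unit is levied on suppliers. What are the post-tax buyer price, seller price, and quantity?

P_b = 706, P_s = 688, Q = 493.8

Suppliers keep P_s = P_b - 18 per unit, so supply in terms of the buyer price is Qs = 352.6 + 0.2P_b.
Market clearing requires 564.4 - 0.1P_b = 352.6 + 0.2P_b; hence 211.8 = 0.3P_b and P_b = 706.
So P_s = 688 and the quantity traded is Q = 564.4 - 0.1(706) = 493.8.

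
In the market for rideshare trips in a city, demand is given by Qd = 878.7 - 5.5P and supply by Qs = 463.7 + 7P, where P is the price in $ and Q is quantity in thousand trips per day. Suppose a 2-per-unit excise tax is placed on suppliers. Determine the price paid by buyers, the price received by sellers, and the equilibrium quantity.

P_b = 34.32, P_s = 32.32, Q = 689.94

Suppliers keep P_s = P_b - 2 per unit, so supply in terms of the buyer price is Qs = 449.7 + 7P_b.
Market clearing requires 878.7 - 5.5P_b = 449.7 + 7P_b; hence 429 = 12.5P_b and P_b = 34.32.
So P_s = 32.32 and the quantity traded is Q = 878.7 - 5.5(34.32) = 689.94.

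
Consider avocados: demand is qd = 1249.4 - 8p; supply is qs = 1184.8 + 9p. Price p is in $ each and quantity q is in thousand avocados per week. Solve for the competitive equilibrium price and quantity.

p* = 3.8, q* = 1219

Equating demand and supply, 1249.4 - 8p = 1184.8 + 9p gives 17p = 64.6, so p* = 3.8.
Then q* = 1249.4 - 8(3.8) = 1219.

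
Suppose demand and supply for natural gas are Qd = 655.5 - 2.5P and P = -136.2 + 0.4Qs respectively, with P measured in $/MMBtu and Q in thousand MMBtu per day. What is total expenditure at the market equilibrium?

Solving each curve for Q: Qs = 340.5 + 2.5P.
The market clears where 655.5 - 2.5P = 340.5 + 2.5P. Rearranging, 5P = 315, hence P* = 63.
Plugging P* into demand: Q* = 655.5 - 2.5(63) = 498.
Total expenditure = P* × Q* = 63 × 498 = 31374.

Total expenditure = 31374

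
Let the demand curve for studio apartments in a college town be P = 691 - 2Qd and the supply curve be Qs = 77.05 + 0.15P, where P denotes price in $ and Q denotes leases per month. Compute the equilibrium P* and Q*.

P* = 413, Q* = 139

In direct form, Qd = 345.5 - 0.5P.
The market clears where 345.5 - 0.5P = 77.05 + 0.15P. Rearranging, 0.65P = 268.45, hence P* = 413.
Then Q* = 345.5 - 0.5(413) = 139.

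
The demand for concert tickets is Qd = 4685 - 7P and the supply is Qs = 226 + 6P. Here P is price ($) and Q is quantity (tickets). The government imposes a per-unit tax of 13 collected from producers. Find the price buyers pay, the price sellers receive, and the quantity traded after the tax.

P_b = 349, P_s = 336, Q = 2242

The tax drives a wedge P_b - P_s = 13. Substituting P_s = P_b - 13 into supply: Qs = 148 + 6P_b.
Equate demand and the shifted supply: 4685 - 7P_b = 148 + 6P_b, giving 13P_b = 4537, so P_b = 349.
So P_s = 336 and the quantity traded is Q = 4685 - 7(349) = 2242.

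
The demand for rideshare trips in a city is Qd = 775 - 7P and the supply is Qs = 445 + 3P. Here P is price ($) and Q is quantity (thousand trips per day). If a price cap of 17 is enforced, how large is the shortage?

Evaluating both curves at the ceiling price 17 gives Qd = 656, Qs = 496.
Shortage = Qd - Qs = 656 - 496 = 160.

Shortage = 160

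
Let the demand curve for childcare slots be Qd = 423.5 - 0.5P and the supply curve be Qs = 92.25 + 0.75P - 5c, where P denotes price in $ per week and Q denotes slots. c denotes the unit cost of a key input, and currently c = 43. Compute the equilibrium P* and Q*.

P* = 437, Q* = 205

With c = 43, supply is Qs = -122.75 + 0.75P.
Equating demand and supply, 423.5 - 0.5P = -122.75 + 0.75P gives 1.25P = 546.25, so P* = 437.
From the demand curve, Q* = 423.5 - 0.5(437) = 205.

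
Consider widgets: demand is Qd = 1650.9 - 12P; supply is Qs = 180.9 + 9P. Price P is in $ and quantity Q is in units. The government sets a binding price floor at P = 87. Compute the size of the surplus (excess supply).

Surplus = 357

At P = 87: Qd = 606.9 and Qs = 963.9.
Surplus = Qs - Qd = 963.9 - 606.9 = 357.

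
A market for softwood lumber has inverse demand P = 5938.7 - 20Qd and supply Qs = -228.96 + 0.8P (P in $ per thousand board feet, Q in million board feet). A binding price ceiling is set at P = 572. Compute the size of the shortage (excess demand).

Solving each curve for Q: Qd = 296.935 - 0.05P.
With P fixed at 572, quantity demanded is 268.335 and quantity supplied is 228.64.
Shortage = Qd - Qs = 268.335 - 228.64 = 39.695.

Shortage = 39.695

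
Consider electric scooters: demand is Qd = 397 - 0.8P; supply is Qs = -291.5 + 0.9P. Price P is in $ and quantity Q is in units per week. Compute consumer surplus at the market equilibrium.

Consumer surplus = 3330.625

At equilibrium Qd = Qs, so 397 - 0.8P = -291.5 + 0.9P; collecting terms, 688.5 = 1.7P and P* = 405.
From the demand curve, Q* = 397 - 0.8(405) = 73.
Demand choke price (Qd = 0): P = 397/0.8 = 496.25. Consumer surplus = ½ × (496.25 - 405) × 73 = 3330.625.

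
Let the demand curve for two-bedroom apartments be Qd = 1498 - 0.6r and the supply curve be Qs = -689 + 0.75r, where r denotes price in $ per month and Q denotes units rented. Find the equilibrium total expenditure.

At equilibrium Qd = Qs, so 1498 - 0.6r = -689 + 0.75r; collecting terms, 2187 = 1.35r and r* = 1620.
Plugging r* into demand: Q* = 1498 - 0.6(1620) = 526.
Total expenditure = r* × Q* = 1620 × 526 = 852120.

Total expenditure = 852120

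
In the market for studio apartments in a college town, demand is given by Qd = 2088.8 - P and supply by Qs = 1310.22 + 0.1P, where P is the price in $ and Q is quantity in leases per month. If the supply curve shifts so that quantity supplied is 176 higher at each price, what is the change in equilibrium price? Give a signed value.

Set Qd = Qs: 2088.8 - P = 1310.22 + 0.1P, so 778.58 = 1.1P and P* = 707.8.
Then Q* = 2088.8 - 707.8 = 1381.
After the shift, supply is Qs = 1486.22 + 0.1P.
The new intersection has 602.58 = 1.1P, i.e. P = 547.8, Q = 1541.
ΔP = 547.8 - 707.8 = -160.

ΔP = -160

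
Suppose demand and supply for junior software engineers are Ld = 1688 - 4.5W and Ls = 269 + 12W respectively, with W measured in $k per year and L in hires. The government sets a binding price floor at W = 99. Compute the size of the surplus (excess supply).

With W fixed at 99, quantity demanded is 1242.5 and quantity supplied is 1457.
Surplus = Ls - Ld = 1457 - 1242.5 = 214.5.

Surplus = 214.5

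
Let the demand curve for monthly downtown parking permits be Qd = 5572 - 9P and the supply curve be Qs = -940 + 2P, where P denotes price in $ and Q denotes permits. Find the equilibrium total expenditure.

Total expenditure = 144448

The market clears where 5572 - 9P = -940 + 2P. Rearranging, 11P = 6512, hence P* = 592.
Plugging P* into demand: Q* = 5572 - 9(592) = 244.
Total expenditure = P* × Q* = 592 × 244 = 144448.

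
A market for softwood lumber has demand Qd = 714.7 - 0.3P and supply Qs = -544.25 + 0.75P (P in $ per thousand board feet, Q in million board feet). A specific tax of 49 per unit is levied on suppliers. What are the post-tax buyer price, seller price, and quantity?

Suppliers keep P_s = P_b - 49 per unit, so supply in terms of the buyer price is Qs = -581 + 0.75P_b.
Equate demand and the shifted supply: 714.7 - 0.3P_b = -581 + 0.75P_b, giving 1.05P_b = 1295.7, so P_b = 1234.
Then P_s = 1234 - 49 = 1185 and Q = 714.7 - 0.3(1234) = 344.5.

P_b = 1234, P_s = 1185, Q = 344.5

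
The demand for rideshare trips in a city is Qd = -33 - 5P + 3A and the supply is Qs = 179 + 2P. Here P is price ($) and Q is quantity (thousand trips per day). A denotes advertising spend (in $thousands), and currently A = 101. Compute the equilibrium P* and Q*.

With A = 101, demand is Qd = 270 - 5P.
Equating demand and supply, 270 - 5P = 179 + 2P gives 7P = 91, so P* = 13.
Substitute back: Q* = 270 - 5(13) = 205.

P* = 13, Q* = 205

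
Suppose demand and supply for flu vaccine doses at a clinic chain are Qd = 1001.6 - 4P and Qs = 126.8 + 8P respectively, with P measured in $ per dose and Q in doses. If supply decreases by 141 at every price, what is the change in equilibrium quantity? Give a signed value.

ΔQ = -47

At equilibrium Qd = Qs, so 1001.6 - 4P = 126.8 + 8P; collecting terms, 874.8 = 12P and P* = 72.9.
Plugging P* into demand: Q* = 1001.6 - 4(72.9) = 710.
After the shift, supply is Qs = -14.2 + 8P.
The new intersection has 1015.8 = 12P, i.e. P = 84.65, Q = 663.
ΔQ = 663 - 710 = -47.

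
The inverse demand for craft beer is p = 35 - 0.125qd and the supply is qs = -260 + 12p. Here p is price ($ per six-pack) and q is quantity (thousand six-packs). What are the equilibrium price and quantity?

p* = 27, q* = 64

Rewriting in direct form: qd = 280 - 8p.
At equilibrium qd = qs, so 280 - 8p = -260 + 12p; collecting terms, 540 = 20p and p* = 27.
From the demand curve, q* = 280 - 8(27) = 64.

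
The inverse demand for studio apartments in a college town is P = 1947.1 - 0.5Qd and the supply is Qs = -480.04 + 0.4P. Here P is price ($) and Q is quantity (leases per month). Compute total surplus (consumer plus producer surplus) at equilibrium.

Total surplus = 93001.5

Rewriting in direct form: Qd = 3894.2 - 2P.
Set Qd = Qs: 3894.2 - 2P = -480.04 + 0.4P, so 4374.24 = 2.4P and P* = 1822.6.
Then Q* = 3894.2 - 2(1822.6) = 249.
Demand choke price = 1947.1; supply choke price = 1200.1. CS = ½(1947.1 - 1822.6)(249) = 15500.25; PS = ½(1822.6 - 1200.1)(249) = 77501.25. Total surplus = 93001.5.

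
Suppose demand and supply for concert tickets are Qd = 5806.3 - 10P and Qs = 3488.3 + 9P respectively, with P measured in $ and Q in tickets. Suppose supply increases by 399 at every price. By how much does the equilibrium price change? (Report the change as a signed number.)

ΔP = -21

The market clears where 5806.3 - 10P = 3488.3 + 9P. Rearranging, 19P = 2318, hence P* = 122.
From the demand curve, Q* = 5806.3 - 10(122) = 4586.3.
After the shift, supply is Qs = 3887.3 + 9P.
Re-solving, 19P = 1919 gives P = 101 and Q = 4796.3.
ΔP = 101 - 122 = -21.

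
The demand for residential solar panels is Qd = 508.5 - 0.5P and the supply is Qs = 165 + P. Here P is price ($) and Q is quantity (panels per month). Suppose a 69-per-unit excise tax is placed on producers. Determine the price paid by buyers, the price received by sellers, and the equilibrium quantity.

With a tax of 69 on producers, they supply based on the net price P_s = P_b - 69, so Qs = 96 + P_b.
Set Qd = Qs: 508.5 - 0.5P_b = 96 + P_b, so 412.5 = 1.5P_b and P_b = 275.
So P_s = 206 and the quantity traded is Q = 508.5 - 0.5(275) = 371.

P_b = 275, P_s = 206, Q = 371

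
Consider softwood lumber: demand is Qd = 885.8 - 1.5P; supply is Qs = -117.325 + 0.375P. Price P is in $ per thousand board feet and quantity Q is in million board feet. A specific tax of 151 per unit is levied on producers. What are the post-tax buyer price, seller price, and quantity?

Producers keep P_s = P_b - 151 per unit, so supply in terms of the buyer price is Qs = -173.95 + 0.375P_b.
Market clearing requires 885.8 - 1.5P_b = -173.95 + 0.375P_b; hence 1059.75 = 1.875P_b and P_b = 565.2.
So P_s = 414.2 and the quantity traded is Q = 885.8 - 1.5(565.2) = 38.

P_b = 565.2, P_s = 414.2, Q = 38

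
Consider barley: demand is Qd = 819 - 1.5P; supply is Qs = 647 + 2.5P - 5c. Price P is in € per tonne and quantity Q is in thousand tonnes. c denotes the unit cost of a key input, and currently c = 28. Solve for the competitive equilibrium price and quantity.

With c = 28, supply is Qs = 507 + 2.5P.
The market clears where 819 - 1.5P = 507 + 2.5P. Rearranging, 4P = 312, hence P* = 78.
Then Q* = 819 - 1.5(78) = 702.

P* = 78, Q* = 702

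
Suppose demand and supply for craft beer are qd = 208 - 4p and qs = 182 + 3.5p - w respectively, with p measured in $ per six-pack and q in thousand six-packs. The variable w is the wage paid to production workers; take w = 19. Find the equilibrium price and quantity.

p* = 6, q* = 184

With w = 19, supply is qs = 163 + 3.5p.
The market clears where 208 - 4p = 163 + 3.5p. Rearranging, 7.5p = 45, hence p* = 6.
From the demand curve, q* = 208 - 4(6) = 184.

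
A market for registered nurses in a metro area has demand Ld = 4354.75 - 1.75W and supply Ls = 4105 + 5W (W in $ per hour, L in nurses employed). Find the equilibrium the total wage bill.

The total wage bill = 158730

Equating demand and supply, 4354.75 - 1.75W = 4105 + 5W gives 6.75W = 249.75, so W* = 37.
From the demand curve, L* = 4354.75 - 1.75(37) = 4290.
The total wage bill = W* × L* = 37 × 4290 = 158730.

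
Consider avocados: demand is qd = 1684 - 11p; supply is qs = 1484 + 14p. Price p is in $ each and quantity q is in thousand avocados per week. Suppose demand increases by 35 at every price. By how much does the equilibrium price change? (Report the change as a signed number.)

At equilibrium qd = qs, so 1684 - 11p = 1484 + 14p; collecting terms, 200 = 25p and p* = 8.
Then q* = 1684 - 11(8) = 1596.
After the shift, demand is qd = 1719 - 11p.
Re-solving, 25p = 235 gives p = 9.4 and q = 1615.6.
Δp = 9.4 - 8 = 1.4.

Δp = 1.4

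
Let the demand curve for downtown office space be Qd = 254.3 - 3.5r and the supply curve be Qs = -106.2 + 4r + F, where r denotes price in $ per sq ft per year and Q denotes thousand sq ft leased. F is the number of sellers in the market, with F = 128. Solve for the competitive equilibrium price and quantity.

r* = 31, Q* = 145.8

With F = 128, supply is Qs = 21.8 + 4r.
Set Qd = Qs: 254.3 - 3.5r = 21.8 + 4r, so 232.5 = 7.5r and r* = 31.
Substitute back: Q* = 254.3 - 3.5(31) = 145.8.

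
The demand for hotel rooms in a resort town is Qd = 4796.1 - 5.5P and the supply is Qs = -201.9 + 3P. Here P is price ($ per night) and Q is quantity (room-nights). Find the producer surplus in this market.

Producer surplus = 406692.735

At equilibrium Qd = Qs, so 4796.1 - 5.5P = -201.9 + 3P; collecting terms, 4998 = 8.5P and P* = 588.
Plugging P* into demand: Q* = 4796.1 - 5.5(588) = 1562.1.
Supply choke price (Qs = 0): P = 67.3. Producer surplus = ½ × (588 - 67.3) × 1562.1 = 406692.735.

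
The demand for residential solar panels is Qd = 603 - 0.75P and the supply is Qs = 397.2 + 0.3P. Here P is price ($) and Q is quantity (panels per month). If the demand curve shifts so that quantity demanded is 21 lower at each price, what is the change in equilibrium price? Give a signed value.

The market clears where 603 - 0.75P = 397.2 + 0.3P. Rearranging, 1.05P = 205.8, hence P* = 196.
Plugging P* into demand: Q* = 603 - 0.75(196) = 456.
After the shift, demand is Qd = 582 - 0.75P.
Re-solving, 1.05P = 184.8 gives P = 176 and Q = 450.
ΔP = 176 - 196 = -20.

ΔP = -20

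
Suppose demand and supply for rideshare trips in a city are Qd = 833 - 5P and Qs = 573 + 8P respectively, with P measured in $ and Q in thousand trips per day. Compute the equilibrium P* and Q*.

P* = 20, Q* = 733

At equilibrium Qd = Qs, so 833 - 5P = 573 + 8P; collecting terms, 260 = 13P and P* = 20.
From the demand curve, Q* = 833 - 5(20) = 733.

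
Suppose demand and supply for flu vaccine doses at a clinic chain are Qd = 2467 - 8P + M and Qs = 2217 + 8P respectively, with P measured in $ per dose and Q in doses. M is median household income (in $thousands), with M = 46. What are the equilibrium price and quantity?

With M = 46, demand is Qd = 2513 - 8P.
Equating demand and supply, 2513 - 8P = 2217 + 8P gives 16P = 296, so P* = 18.5.
Substitute back: Q* = 2513 - 8(18.5) = 2365.

P* = 18.5, Q* = 2365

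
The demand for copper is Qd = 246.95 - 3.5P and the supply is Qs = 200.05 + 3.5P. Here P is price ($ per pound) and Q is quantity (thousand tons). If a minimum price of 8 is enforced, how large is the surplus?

Surplus = 9.1

With P fixed at 8, quantity demanded is 218.95 and quantity supplied is 228.05.
Surplus = Qs - Qd = 228.05 - 218.95 = 9.1.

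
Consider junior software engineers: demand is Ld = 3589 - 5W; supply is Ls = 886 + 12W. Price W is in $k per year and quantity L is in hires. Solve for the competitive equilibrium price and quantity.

W* = 159, L* = 2794

Equating demand and supply, 3589 - 5W = 886 + 12W gives 17W = 2703, so W* = 159.
Substitute back: L* = 3589 - 5(159) = 2794.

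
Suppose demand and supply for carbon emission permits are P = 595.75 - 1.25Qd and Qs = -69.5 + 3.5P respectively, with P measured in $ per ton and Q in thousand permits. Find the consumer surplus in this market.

Consumer surplus = 87890.625

In direct form, Qd = 476.6 - 0.8P.
The market clears where 476.6 - 0.8P = -69.5 + 3.5P. Rearranging, 4.3P = 546.1, hence P* = 127.
Substitute back: Q* = 476.6 - 0.8(127) = 375.
Demand choke price (Qd = 0): P = 476.6/0.8 = 595.75. Consumer surplus = ½ × (595.75 - 127) × 375 = 87890.625.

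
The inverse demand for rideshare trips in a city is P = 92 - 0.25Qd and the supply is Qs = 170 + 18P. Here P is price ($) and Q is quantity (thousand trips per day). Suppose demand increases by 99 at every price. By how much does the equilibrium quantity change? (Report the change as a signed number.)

ΔQ = 81

In direct form, Qd = 368 - 4P.
At equilibrium Qd = Qs, so 368 - 4P = 170 + 18P; collecting terms, 198 = 22P and P* = 9.
Then Q* = 368 - 4(9) = 332.
After the shift, demand is Qd = 467 - 4P.
New equilibrium: 297 = 22P, so P = 13.5 and Q = 413.
ΔQ = 413 - 332 = 81.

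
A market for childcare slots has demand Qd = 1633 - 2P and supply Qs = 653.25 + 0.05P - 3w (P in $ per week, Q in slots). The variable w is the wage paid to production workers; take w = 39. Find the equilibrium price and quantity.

P* = 535, Q* = 563

With w = 39, supply is Qs = 536.25 + 0.05P.
Set Qd = Qs: 1633 - 2P = 536.25 + 0.05P, so 1096.75 = 2.05P and P* = 535.
From the demand curve, Q* = 1633 - 2(535) = 563.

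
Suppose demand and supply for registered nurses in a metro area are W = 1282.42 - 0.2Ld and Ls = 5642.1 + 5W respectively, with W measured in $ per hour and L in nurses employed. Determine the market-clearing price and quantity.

Solving each curve for L: Ld = 6412.1 - 5W.
At equilibrium Ld = Ls, so 6412.1 - 5W = 5642.1 + 5W; collecting terms, 770 = 10W and W* = 77.
Substitute back: L* = 6412.1 - 5(77) = 6027.1.

W* = 77, L* = 6027.1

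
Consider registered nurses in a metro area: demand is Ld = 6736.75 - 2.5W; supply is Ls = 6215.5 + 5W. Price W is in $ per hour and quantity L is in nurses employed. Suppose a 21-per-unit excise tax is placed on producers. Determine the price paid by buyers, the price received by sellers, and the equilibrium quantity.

Producers keep W_s = W_b - 21 per unit, so supply in terms of the buyer price is Ls = 6110.5 + 5W_b.
Equate demand and the shifted supply: 6736.75 - 2.5W_b = 6110.5 + 5W_b, giving 7.5W_b = 626.25, so W_b = 83.5.
Then W_s = 83.5 - 21 = 62.5 and L = 6736.75 - 2.5(83.5) = 6528.

W_b = 83.5, W_s = 62.5, L = 6528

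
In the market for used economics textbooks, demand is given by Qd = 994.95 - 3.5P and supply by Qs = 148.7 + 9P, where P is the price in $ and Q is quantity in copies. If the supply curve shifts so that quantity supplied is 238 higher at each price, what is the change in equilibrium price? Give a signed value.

ΔP = -19.04

The market clears where 994.95 - 3.5P = 148.7 + 9P. Rearranging, 12.5P = 846.25, hence P* = 67.7.
From the demand curve, Q* = 994.95 - 3.5(67.7) = 758.
After the shift, supply is Qs = 386.7 + 9P.
The new intersection has 608.25 = 12.5P, i.e. P = 48.66, Q = 824.64.
ΔP = 48.66 - 67.7 = -19.04.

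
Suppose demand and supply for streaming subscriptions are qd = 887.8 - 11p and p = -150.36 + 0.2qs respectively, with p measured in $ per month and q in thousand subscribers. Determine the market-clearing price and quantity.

p* = 8.5, q* = 794.3

Inverting to quantity form: qs = 751.8 + 5p.
At equilibrium qd = qs, so 887.8 - 11p = 751.8 + 5p; collecting terms, 136 = 16p and p* = 8.5.
Then q* = 887.8 - 11(8.5) = 794.3.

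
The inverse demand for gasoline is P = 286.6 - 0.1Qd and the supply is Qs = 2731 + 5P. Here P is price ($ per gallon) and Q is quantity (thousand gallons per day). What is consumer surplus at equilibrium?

Consumer surplus = 385308.8

Inverting to quantity form: Qd = 2866 - 10P.
Equating demand and supply, 2866 - 10P = 2731 + 5P gives 15P = 135, so P* = 9.
Then Q* = 2866 - 10(9) = 2776.
Demand choke price (Qd = 0): P = 2866/10 = 286.6. Consumer surplus = ½ × (286.6 - 9) × 2776 = 385308.8.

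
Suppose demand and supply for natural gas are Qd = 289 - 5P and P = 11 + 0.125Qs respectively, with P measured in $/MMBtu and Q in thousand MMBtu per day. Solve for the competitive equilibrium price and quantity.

P* = 29, Q* = 144

Rewriting in direct form: Qs = -88 + 8P.
Equating demand and supply, 289 - 5P = -88 + 8P gives 13P = 377, so P* = 29.
Then Q* = 289 - 5(29) = 144.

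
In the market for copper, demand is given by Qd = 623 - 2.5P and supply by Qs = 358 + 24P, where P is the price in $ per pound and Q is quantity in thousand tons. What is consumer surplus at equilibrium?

At equilibrium Qd = Qs, so 623 - 2.5P = 358 + 24P; collecting terms, 265 = 26.5P and P* = 10.
Then Q* = 623 - 2.5(10) = 598.
Demand choke price (Qd = 0): P = 623/2.5 = 249.2. Consumer surplus = ½ × (249.2 - 10) × 598 = 71520.8.

Consumer surplus = 71520.8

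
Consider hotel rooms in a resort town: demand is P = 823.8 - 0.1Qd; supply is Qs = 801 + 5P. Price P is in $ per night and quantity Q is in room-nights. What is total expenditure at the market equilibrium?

Total expenditure = 1626224

In direct form, Qd = 8238 - 10P.
The market clears where 8238 - 10P = 801 + 5P. Rearranging, 15P = 7437, hence P* = 495.8.
Then Q* = 8238 - 10(495.8) = 3280.
Total expenditure = P* × Q* = 495.8 × 3280 = 1626224.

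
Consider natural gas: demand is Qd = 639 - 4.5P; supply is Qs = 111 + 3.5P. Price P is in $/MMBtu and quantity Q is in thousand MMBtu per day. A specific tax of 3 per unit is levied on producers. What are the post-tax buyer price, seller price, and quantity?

P_b = 67.3125, P_s = 64.3125, Q = 336.09375

The tax drives a wedge P_b - P_s = 3. Substituting P_s = P_b - 3 into supply: Qs = 100.5 + 3.5P_b.
Set Qd = Qs: 639 - 4.5P_b = 100.5 + 3.5P_b, so 538.5 = 8P_b and P_b = 67.3125.
Then P_s = 67.3125 - 3 = 64.3125 and Q = 639 - 4.5(67.3125) = 336.09375.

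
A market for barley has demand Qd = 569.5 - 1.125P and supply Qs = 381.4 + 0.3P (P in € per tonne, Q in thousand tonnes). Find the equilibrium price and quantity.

P* = 132, Q* = 421

Set Qd = Qs: 569.5 - 1.125P = 381.4 + 0.3P, so 188.1 = 1.425P and P* = 132.
Then Q* = 569.5 - 1.125(132) = 421.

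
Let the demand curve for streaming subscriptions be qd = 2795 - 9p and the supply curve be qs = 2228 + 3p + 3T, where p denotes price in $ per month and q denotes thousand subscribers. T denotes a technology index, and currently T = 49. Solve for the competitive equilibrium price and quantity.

p* = 35, q* = 2480

With T = 49, supply is qs = 2375 + 3p.
At equilibrium qd = qs, so 2795 - 9p = 2375 + 3p; collecting terms, 420 = 12p and p* = 35.
From the demand curve, q* = 2795 - 9(35) = 2480.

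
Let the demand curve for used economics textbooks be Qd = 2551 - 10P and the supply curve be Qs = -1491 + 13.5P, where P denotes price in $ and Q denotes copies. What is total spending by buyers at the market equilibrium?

The market clears where 2551 - 10P = -1491 + 13.5P. Rearranging, 23.5P = 4042, hence P* = 172.
From the demand curve, Q* = 2551 - 10(172) = 831.
Total spending by buyers = P* × Q* = 172 × 831 = 142932.

Total spending by buyers = 142932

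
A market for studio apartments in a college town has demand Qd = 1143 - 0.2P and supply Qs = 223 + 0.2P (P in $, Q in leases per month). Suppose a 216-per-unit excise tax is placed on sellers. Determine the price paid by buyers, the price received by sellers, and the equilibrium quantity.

P_b = 2408, P_s = 2192, Q = 661.4

Sellers keep P_s = P_b - 216 per unit, so supply in terms of the buyer price is Qs = 179.8 + 0.2P_b.
Market clearing requires 1143 - 0.2P_b = 179.8 + 0.2P_b; hence 963.2 = 0.4P_b and P_b = 2408.
Then P_s = 2408 - 216 = 2192 and Q = 1143 - 0.2(2408) = 661.4.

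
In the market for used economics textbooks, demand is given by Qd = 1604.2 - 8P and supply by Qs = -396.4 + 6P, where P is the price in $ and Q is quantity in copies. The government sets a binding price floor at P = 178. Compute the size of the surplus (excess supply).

Evaluating both curves at the floor price 178 gives Qd = 180.2, Qs = 671.6.
Surplus = Qs - Qd = 671.6 - 180.2 = 491.4.

Surplus = 491.4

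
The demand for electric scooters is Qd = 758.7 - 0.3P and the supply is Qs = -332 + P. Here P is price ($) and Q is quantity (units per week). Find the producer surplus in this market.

Producer surplus = 128524.5

The market clears where 758.7 - 0.3P = -332 + P. Rearranging, 1.3P = 1090.7, hence P* = 839.
Substitute back: Q* = 758.7 - 0.3(839) = 507.
Supply choke price (Qs = 0): P = 332. Producer surplus = ½ × (839 - 332) × 507 = 128524.5.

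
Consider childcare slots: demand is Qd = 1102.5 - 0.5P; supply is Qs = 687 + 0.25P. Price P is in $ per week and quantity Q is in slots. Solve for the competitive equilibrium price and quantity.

P* = 554, Q* = 825.5

Equating demand and supply, 1102.5 - 0.5P = 687 + 0.25P gives 0.75P = 415.5, so P* = 554.
Substitute back: Q* = 1102.5 - 0.5(554) = 825.5.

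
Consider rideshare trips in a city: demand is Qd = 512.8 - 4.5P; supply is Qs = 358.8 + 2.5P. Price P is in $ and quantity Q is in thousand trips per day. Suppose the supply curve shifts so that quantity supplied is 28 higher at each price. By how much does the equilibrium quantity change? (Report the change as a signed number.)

Equating demand and supply, 512.8 - 4.5P = 358.8 + 2.5P gives 7P = 154, so P* = 22.
Then Q* = 512.8 - 4.5(22) = 413.8.
After the shift, supply is Qs = 386.8 + 2.5P.
New equilibrium: 126 = 7P, so P = 18 and Q = 431.8.
ΔQ = 431.8 - 413.8 = 18.

ΔQ = 18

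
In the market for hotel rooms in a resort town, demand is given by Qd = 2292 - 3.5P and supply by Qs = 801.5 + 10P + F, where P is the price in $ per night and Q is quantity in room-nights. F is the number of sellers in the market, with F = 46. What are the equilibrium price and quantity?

With F = 46, supply is Qs = 847.5 + 10P.
The market clears where 2292 - 3.5P = 847.5 + 10P. Rearranging, 13.5P = 1444.5, hence P* = 107.
From the demand curve, Q* = 2292 - 3.5(107) = 1917.5.

P* = 107, Q* = 1917.5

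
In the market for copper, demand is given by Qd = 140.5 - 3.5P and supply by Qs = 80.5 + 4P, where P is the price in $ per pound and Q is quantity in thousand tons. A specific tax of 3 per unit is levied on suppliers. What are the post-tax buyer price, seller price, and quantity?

The tax drives a wedge P_b - P_s = 3. Substituting P_s = P_b - 3 into supply: Qs = 68.5 + 4P_b.
Equate demand and the shifted supply: 140.5 - 3.5P_b = 68.5 + 4P_b, giving 7.5P_b = 72, so P_b = 9.6.
So P_s = 6.6 and the quantity traded is Q = 140.5 - 3.5(9.6) = 106.9.

P_b = 9.6, P_s = 6.6, Q = 106.9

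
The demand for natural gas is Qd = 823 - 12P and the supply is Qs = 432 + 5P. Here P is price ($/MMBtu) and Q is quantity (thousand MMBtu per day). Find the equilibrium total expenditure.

Total expenditure = 12581

The market clears where 823 - 12P = 432 + 5P. Rearranging, 17P = 391, hence P* = 23.
Then Q* = 823 - 12(23) = 547.
Total expenditure = P* × Q* = 23 × 547 = 12581.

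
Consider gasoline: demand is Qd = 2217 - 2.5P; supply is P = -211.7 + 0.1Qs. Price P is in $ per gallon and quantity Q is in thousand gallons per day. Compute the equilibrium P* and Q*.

In direct form, Qs = 2117 + 10P.
Equating demand and supply, 2217 - 2.5P = 2117 + 10P gives 12.5P = 100, so P* = 8.
Plugging P* into demand: Q* = 2217 - 2.5(8) = 2197.

P* = 8, Q* = 2197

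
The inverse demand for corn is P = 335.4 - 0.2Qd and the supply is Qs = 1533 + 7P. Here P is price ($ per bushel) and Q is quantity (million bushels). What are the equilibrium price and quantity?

P* = 12, Q* = 1617

In direct form, Qd = 1677 - 5P.
Equating demand and supply, 1677 - 5P = 1533 + 7P gives 12P = 144, so P* = 12.
From the demand curve, Q* = 1677 - 5(12) = 1617.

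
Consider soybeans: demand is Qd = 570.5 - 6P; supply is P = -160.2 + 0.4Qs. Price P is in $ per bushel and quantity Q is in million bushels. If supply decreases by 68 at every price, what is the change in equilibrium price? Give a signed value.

ΔP = 8

Rewriting in direct form: Qs = 400.5 + 2.5P.
At equilibrium Qd = Qs, so 570.5 - 6P = 400.5 + 2.5P; collecting terms, 170 = 8.5P and P* = 20.
From the demand curve, Q* = 570.5 - 6(20) = 450.5.
After the shift, supply is Qs = 332.5 + 2.5P.
The new intersection has 238 = 8.5P, i.e. P = 28, Q = 402.5.
ΔP = 28 - 20 = 8.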